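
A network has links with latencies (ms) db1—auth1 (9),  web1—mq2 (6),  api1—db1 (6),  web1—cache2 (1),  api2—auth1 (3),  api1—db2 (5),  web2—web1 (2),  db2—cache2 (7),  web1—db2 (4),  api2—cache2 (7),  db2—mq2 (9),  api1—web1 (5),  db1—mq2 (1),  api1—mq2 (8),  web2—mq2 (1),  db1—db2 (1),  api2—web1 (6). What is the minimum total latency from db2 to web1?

4

Some routes from db2 to web1:
db2-cache2-web1: 7 + 1 = 8
db2-mq2-web2-web1: 9 + 1 + 2 = 12
db2-api1-web1: 5 + 5 = 10
db2-web1: 4
db2-db1-mq2-web2-web1: 1 + 1 + 1 + 2 = 5
db2-db1-mq2-web1: 1 + 1 + 6 = 8
Best route has total 4 ms.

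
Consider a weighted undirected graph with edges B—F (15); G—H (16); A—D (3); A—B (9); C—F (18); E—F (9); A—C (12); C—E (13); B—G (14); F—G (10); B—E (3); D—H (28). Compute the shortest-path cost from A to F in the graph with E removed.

24

Some routes from A to F avoiding E:
A → B → F: 9 + 15 = 24
A → D → H → G → F: 3 + 28 + 16 + 10 = 57
A → B → G → F: 9 + 14 + 10 = 33
A → C → F: 12 + 18 = 30
Best route has total 24.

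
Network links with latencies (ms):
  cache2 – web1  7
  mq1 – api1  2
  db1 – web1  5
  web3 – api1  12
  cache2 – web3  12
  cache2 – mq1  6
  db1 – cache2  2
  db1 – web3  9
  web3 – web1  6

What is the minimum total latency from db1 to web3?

Checking several routes:
db1-web3: 9
db1-web1-web3: 5 + 6 = 11
db1-cache2-web3: 2 + 12 = 14
Shortest: 9 ms.

9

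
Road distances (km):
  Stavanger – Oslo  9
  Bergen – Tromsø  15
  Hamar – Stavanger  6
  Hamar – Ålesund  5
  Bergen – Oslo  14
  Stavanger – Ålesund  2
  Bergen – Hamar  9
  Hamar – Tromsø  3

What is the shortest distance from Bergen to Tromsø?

12

Paths from Bergen to Tromsø:
Bergen - Tromsø: 15
Bergen - Oslo - Stavanger - Ålesund - Hamar - Tromsø: 14 + 9 + 2 + 5 + 3 = 33
Bergen - Hamar - Tromsø: 9 + 3 = 12
Bergen - Oslo - Stavanger - Hamar - Tromsø: 14 + 9 + 6 + 3 = 32
Best route has total 12 km.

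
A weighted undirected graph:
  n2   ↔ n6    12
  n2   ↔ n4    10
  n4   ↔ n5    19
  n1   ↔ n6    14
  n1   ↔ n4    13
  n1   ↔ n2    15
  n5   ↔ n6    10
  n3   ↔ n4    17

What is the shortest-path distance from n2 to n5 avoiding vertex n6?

29

Routes from n2 to n5 avoiding n6:
n2 -> n1 -> n4 -> n5: 15 + 13 + 19 = 47
n2 -> n4 -> n5: 10 + 19 = 29
Shortest: 29.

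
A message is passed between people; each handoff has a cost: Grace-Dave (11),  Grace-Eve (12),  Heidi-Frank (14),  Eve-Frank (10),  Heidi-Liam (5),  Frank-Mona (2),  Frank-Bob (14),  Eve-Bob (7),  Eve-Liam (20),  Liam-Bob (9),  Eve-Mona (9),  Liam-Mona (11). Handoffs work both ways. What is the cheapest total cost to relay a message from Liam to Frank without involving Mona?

Routes from Liam to Frank avoiding Mona:
Liam - Heidi - Frank: 5 + 14 = 19
Liam - Bob - Frank: 9 + 14 = 23
Liam - Eve - Bob - Frank: 20 + 7 + 14 = 41
Liam - Bob - Eve - Frank: 9 + 7 + 10 = 26
Liam - Eve - Frank: 20 + 10 = 30
The minimum is 19.

19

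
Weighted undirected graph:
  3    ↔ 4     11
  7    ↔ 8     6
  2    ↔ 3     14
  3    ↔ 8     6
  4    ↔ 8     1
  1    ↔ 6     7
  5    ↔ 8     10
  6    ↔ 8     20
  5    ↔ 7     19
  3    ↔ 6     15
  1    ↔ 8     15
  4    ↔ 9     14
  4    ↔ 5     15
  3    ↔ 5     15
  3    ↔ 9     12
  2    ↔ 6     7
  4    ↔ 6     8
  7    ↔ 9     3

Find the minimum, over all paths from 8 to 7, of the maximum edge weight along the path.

Comparing a few candidate routes:
8 - 4 - 9 - 7: max(1, 14, 3) = 14
8 - 4 - 3 - 9 - 7: max(1, 11, 12, 3) = 12
8 - 7: max(6) = 6
8 - 3 - 9 - 7: max(6, 12, 3) = 12
Best route has worst link 6.

6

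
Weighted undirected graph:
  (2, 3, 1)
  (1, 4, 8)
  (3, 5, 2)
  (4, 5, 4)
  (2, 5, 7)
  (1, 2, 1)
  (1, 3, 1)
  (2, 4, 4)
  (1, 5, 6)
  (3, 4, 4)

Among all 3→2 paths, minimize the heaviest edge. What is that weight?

Some routes from 3 to 2:
3 -> 1 -> 2: max(1, 1) = 1
3 -> 4 -> 2: max(4, 4) = 4
3 -> 5 -> 1 -> 2: max(2, 6, 1) = 6
3 -> 4 -> 5 -> 1 -> 2: max(4, 4, 6, 1) = 6
3 -> 5 -> 4 -> 2: max(2, 4, 4) = 4
3 -> 2: max(1) = 1
The minimum achievable maximum is 1.

1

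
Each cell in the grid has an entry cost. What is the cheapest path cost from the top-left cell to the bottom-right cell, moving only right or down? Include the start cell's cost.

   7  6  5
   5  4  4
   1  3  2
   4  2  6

Take (0,0) → (1,0) → (2,0) → (2,1) → (2,2) → (3,2) for a total of 7 + 5 + 1 + 3 + 2 + 6 = 24.
(Top row then right column would cost 30.)

24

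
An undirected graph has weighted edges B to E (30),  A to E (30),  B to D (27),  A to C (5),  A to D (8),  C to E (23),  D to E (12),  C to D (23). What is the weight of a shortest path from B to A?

Comparing a few candidate routes:
B - E - C - A: 30 + 23 + 5 = 58
B - E - D - A: 30 + 12 + 8 = 50
B - D - C - A: 27 + 23 + 5 = 55
B - D - A: 27 + 8 = 35
B - E - A: 30 + 30 = 60
Best route has total 35.

35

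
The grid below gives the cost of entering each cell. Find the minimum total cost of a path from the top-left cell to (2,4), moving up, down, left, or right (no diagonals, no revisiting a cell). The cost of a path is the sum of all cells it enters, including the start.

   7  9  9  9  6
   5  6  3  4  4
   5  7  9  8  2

31

Cheapest: r0c0 -> r1c0 -> r1c1 -> r1c2 -> r1c3 -> r1c4 -> r2c4
  7 + 5 + 6 + 3 + 4 + 4 + 2 = 31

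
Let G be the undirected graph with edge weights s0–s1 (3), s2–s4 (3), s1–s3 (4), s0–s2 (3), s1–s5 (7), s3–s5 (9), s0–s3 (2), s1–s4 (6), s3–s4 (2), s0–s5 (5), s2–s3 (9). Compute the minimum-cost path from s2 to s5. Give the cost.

A few of the s2→s5 routes:
s2-s4-s3-s0-s5: 3 + 2 + 2 + 5 = 12
s2-s0-s1-s5: 3 + 3 + 7 = 13
s2-s0-s3-s5: 3 + 2 + 9 = 14
s2-s0-s5: 3 + 5 = 8
s2-s4-s3-s5: 3 + 2 + 9 = 14
Shortest: 8.

8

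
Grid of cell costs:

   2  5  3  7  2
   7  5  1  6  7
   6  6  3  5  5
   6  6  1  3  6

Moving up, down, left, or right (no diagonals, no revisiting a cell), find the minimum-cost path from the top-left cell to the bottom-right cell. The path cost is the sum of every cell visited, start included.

24

Cheapest: r0c0→r0c1→r0c2→r1c2→r2c2→r3c2→r3c3→r3c4
  2 + 5 + 3 + 1 + 3 + 1 + 3 + 6 = 24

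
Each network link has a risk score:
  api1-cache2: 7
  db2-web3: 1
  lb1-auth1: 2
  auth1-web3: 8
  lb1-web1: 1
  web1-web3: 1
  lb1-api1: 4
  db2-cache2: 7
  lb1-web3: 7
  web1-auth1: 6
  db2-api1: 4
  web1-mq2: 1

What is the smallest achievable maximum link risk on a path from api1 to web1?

Some routes from api1 to web1:
api1 -> lb1 -> web1: max(4, 1) = 4
api1 -> db2 -> web3 -> lb1 -> web1: max(4, 1, 7, 1) = 7
api1 -> db2 -> web3 -> lb1 -> auth1 -> web1: max(4, 1, 7, 2, 6) = 7
api1 -> db2 -> web3 -> web1: max(4, 1, 1) = 4
api1 -> lb1 -> auth1 -> web1: max(4, 2, 6) = 6
The minimum achievable maximum is 4.

4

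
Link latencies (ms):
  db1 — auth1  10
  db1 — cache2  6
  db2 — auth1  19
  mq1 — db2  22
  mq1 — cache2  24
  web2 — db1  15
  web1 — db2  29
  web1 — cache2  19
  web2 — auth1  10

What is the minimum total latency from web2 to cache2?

Paths from web2 to cache2:
web2 -> auth1 -> db2 -> mq1 -> cache2: 10 + 19 + 22 + 24 = 75
web2 -> db1 -> cache2: 15 + 6 = 21
web2 -> db1 -> auth1 -> db2 -> mq1 -> cache2: 15 + 10 + 19 + 22 + 24 = 90
web2 -> auth1 -> db1 -> cache2: 10 + 10 + 6 = 26
web2 -> db1 -> auth1 -> db2 -> web1 -> cache2: 15 + 10 + 19 + 29 + 19 = 92
web2 -> auth1 -> db2 -> web1 -> cache2: 10 + 19 + 29 + 19 = 77
Shortest: 21 ms.

21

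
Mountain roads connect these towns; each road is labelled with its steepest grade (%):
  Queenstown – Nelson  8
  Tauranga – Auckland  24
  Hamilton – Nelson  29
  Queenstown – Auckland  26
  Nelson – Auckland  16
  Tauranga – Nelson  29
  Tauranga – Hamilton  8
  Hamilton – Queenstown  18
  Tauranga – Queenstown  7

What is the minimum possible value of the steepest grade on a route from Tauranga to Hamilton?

Comparing a few candidate routes:
Tauranga-Auckland-Nelson-Queenstown-Hamilton: max(24, 16, 8, 18) = 24
Tauranga-Hamilton: max(8) = 8
Tauranga-Queenstown-Hamilton: max(7, 18) = 18
Tauranga-Auckland-Queenstown-Hamilton: max(24, 26, 18) = 26
Best route has worst link 8%.

8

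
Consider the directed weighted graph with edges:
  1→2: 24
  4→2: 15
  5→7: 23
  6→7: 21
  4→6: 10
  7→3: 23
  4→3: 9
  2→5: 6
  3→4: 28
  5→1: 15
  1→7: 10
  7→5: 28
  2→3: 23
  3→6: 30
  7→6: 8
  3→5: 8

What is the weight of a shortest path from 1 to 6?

A few of the 1→6 routes:
1→7→3→4→6: 10 + 23 + 28 + 10 = 71
1→7→6: 10 + 8 = 18
1→2→3→6: 24 + 23 + 30 = 77
1→7→3→6: 10 + 23 + 30 = 63
1→2→5→7→6: 24 + 6 + 23 + 8 = 61
Shortest: 18.

18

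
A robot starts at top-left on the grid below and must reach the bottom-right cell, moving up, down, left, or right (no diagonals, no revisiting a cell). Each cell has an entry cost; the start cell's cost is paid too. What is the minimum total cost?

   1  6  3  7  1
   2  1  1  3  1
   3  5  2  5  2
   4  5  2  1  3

13

Best path: [0,0] [1,0] [1,1] [1,2] [2,2] [3,2] [3,3] [3,4]
Cost: 1 + 2 + 1 + 1 + 2 + 2 + 1 + 3 = 13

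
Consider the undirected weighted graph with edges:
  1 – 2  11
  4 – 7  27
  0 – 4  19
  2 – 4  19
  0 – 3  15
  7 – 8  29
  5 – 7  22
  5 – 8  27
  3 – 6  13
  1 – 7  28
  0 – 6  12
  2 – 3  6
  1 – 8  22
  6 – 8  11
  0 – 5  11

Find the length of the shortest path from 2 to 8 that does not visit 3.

Some routes from 2 to 8 avoiding 3:
2→4→0→6→8: 19 + 19 + 12 + 11 = 61
2→1→8: 11 + 22 = 33
2→1→7→8: 11 + 28 + 29 = 68
Best route has total 33.

33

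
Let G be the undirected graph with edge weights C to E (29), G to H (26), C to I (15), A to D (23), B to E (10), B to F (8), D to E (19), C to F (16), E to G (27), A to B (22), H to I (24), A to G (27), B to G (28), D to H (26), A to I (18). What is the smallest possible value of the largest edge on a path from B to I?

16

Checking several routes:
B-A-D-H-I: max(22, 23, 26, 24) = 26
B-F-C-I: max(8, 16, 15) = 16
B-E-D-A-I: max(10, 19, 23, 18) = 23
B-A-I: max(22, 18) = 22
B-E-D-H-I: max(10, 19, 26, 24) = 26
Smallest bottleneck: 16.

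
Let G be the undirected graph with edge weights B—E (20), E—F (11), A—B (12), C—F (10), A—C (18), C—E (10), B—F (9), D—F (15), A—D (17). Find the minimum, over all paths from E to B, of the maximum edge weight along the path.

A few of the E→B routes:
E→C→F→B: max(10, 10, 9) = 10
E→C→F→D→A→B: max(10, 10, 15, 17, 12) = 17
E→F→D→A→B: max(11, 15, 17, 12) = 17
E→F→B: max(11, 9) = 11
E→C→A→D→F→B: max(10, 18, 17, 15, 9) = 18
E→C→A→B: max(10, 18, 12) = 18
Smallest bottleneck: 10.

10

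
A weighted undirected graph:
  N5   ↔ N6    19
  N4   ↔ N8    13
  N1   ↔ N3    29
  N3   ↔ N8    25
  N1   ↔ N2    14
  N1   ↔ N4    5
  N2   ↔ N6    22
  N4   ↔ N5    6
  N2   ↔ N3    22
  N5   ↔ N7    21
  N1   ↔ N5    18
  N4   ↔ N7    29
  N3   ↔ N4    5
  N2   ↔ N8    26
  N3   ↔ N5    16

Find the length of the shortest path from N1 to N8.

18

A few of the N1→N8 routes:
N1 - N5 - N4 - N8: 18 + 6 + 13 = 37
N1 - N4 - N8: 5 + 13 = 18
N1 - N2 - N8: 14 + 26 = 40
N1 - N4 - N3 - N8: 5 + 5 + 25 = 35
The minimum is 18.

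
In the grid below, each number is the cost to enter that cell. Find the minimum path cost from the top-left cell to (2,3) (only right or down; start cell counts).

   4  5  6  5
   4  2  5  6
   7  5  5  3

23

Best path: (0,0) → (1,0) → (1,1) → (1,2) → (2,2) → (2,3)
Cost: 4 + 4 + 2 + 5 + 5 + 3 = 23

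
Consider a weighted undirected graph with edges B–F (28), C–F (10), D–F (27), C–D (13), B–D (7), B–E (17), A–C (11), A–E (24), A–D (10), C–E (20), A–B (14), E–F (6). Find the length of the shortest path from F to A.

21

A few of the F→A routes:
F → E → A: 6 + 24 = 30
F → C → A: 10 + 11 = 21
F → C → D → A: 10 + 13 + 10 = 33
Shortest: 21.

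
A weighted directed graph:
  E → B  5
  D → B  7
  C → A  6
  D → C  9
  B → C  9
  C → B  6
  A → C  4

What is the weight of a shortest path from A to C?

Routes from A to C:
A → C: 4
Best route has total 4.

4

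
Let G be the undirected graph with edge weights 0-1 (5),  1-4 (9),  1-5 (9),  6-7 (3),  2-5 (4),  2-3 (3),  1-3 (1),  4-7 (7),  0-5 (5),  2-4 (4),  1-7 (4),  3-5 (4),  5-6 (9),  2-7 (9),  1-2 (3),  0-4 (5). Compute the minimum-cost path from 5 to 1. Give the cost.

Some routes from 5 to 1:
5 - 2 - 1: 4 + 3 = 7
5 - 2 - 3 - 1: 4 + 3 + 1 = 8
5 - 3 - 1: 4 + 1 = 5
5 - 1: 9
The minimum is 5.

5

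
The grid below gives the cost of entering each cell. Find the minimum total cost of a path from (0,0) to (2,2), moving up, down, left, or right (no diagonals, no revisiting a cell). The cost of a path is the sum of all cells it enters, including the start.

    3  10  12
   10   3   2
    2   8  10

28

One optimal route is (0,0) → (0,1) → (1,1) → (1,2) → (2,2).
Its cost is 3 + 10 + 3 + 2 + 10 = 28.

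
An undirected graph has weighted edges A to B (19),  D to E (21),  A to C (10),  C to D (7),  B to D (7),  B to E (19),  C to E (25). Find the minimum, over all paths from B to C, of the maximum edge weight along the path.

A few of the B→C routes:
B - A - C: max(19, 10) = 19
B - D - C: max(7, 7) = 7
B - E - C: max(19, 25) = 25
B - E - D - C: max(19, 21, 7) = 21
The minimum achievable maximum is 7.

7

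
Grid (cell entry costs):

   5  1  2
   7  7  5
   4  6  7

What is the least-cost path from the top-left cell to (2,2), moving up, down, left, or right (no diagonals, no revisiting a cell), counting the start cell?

Best path: (0,0) → (0,1) → (0,2) → (1,2) → (2,2)
Cost: 5 + 1 + 2 + 5 + 7 = 20

20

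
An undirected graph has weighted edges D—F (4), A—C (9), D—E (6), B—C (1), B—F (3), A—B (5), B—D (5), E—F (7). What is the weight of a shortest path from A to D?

10

Comparing a few candidate routes:
A - C - B - F - D: 9 + 1 + 3 + 4 = 17
A - C - B - D: 9 + 1 + 5 = 15
A - B - D: 5 + 5 = 10
A - B - F - D: 5 + 3 + 4 = 12
Shortest: 10.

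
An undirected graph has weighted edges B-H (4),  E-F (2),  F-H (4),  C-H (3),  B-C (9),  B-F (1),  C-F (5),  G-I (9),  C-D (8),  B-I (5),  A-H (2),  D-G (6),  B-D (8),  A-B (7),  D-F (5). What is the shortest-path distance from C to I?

Some routes from C to I:
C-H-A-B-I: 3 + 2 + 7 + 5 = 17
C-F-B-I: 5 + 1 + 5 = 11
C-H-F-B-I: 3 + 4 + 1 + 5 = 13
C-B-I: 9 + 5 = 14
C-H-B-I: 3 + 4 + 5 = 12
The minimum is 11.

11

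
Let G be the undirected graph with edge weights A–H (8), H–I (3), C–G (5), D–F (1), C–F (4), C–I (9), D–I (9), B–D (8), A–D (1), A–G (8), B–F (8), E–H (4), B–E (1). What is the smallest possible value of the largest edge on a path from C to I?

Comparing a few candidate routes:
C -> F -> D -> B -> E -> H -> I: max(4, 1, 8, 1, 4, 3) = 8
C -> F -> D -> A -> H -> I: max(4, 1, 1, 8, 3) = 8
C -> F -> B -> D -> A -> H -> I: max(4, 8, 8, 1, 8, 3) = 8
C -> F -> B -> E -> H -> I: max(4, 8, 1, 4, 3) = 8
Smallest bottleneck: 8.

8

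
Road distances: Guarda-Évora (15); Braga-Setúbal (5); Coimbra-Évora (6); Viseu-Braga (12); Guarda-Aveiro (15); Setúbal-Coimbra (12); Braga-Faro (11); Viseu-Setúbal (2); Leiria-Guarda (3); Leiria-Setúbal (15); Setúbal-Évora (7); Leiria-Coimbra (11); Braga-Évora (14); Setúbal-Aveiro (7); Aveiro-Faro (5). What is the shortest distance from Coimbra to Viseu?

14

Checking several routes:
Coimbra - Setúbal - Braga - Viseu: 12 + 5 + 12 = 29
Coimbra - Évora - Setúbal - Viseu: 6 + 7 + 2 = 15
Coimbra - Leiria - Setúbal - Viseu: 11 + 15 + 2 = 28
Coimbra - Évora - Braga - Setúbal - Viseu: 6 + 14 + 5 + 2 = 27
Coimbra - Setúbal - Viseu: 12 + 2 = 14
Best route has total 14.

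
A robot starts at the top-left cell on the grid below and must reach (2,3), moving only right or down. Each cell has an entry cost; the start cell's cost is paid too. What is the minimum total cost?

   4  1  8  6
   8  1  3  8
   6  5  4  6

19

Take r0c0→r0c1→r1c1→r1c2→r2c2→r2c3 for a total of 4 + 1 + 1 + 3 + 4 + 6 = 19.
(Top row then right column would cost 33.)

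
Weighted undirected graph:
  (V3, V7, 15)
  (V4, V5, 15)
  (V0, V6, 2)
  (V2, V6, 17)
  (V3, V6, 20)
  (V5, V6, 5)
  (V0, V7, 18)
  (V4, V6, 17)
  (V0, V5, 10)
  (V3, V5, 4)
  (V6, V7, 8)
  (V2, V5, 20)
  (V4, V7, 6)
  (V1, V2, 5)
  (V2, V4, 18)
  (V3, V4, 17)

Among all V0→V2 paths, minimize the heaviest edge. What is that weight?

A few of the V0→V2 routes:
V0 -> V5 -> V3 -> V4 -> V6 -> V2: max(10, 4, 17, 17, 17) = 17
V0 -> V5 -> V3 -> V4 -> V7 -> V6 -> V2: max(10, 4, 17, 6, 8, 17) = 17
V0 -> V5 -> V6 -> V2: max(10, 5, 17) = 17
Smallest bottleneck: 17.

17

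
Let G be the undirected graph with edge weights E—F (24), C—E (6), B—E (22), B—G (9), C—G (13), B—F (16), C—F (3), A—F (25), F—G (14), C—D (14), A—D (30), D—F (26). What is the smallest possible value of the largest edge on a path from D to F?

14

A few of the D→F routes:
D→C→G→F: max(14, 13, 14) = 14
D→C→G→B→F: max(14, 13, 9, 16) = 16
D→C→E→B→G→F: max(14, 6, 22, 9, 14) = 22
D→C→E→B→F: max(14, 6, 22, 16) = 22
D→C→G→B→E→F: max(14, 13, 9, 22, 24) = 24
D→C→F: max(14, 3) = 14
The minimum achievable maximum is 14.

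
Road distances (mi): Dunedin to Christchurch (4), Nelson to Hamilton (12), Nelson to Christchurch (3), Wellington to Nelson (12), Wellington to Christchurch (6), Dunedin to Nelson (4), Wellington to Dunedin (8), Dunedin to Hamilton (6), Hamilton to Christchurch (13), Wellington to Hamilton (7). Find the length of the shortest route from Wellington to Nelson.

9

A few of the Wellington→Nelson routes:
Wellington → Dunedin → Nelson: 8 + 4 = 12
Wellington → Nelson: 12
Wellington → Dunedin → Christchurch → Nelson: 8 + 4 + 3 = 15
Wellington → Christchurch → Dunedin → Nelson: 6 + 4 + 4 = 14
Wellington → Christchurch → Nelson: 6 + 3 = 9
Shortest: 9 mi.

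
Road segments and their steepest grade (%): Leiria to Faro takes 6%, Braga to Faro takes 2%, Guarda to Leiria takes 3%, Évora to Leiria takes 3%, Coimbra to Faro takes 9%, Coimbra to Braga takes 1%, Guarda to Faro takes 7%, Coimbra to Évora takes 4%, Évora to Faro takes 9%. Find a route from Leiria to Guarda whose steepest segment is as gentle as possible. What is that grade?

Paths from Leiria to Guarda:
Leiria→Faro→Guarda: max(6, 7) = 7
Leiria→Guarda: max(3) = 3
Leiria→Évora→Coimbra→Braga→Faro→Guarda: max(3, 4, 1, 2, 7) = 7
Leiria→Évora→Faro→Guarda: max(3, 9, 7) = 9
Leiria→Évora→Coimbra→Faro→Guarda: max(3, 4, 9, 7) = 9
Best route has worst link 3%.

3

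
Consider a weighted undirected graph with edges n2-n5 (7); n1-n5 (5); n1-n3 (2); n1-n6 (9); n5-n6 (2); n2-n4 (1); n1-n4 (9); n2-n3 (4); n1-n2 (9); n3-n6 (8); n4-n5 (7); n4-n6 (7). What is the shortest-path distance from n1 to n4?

Checking several routes:
n1 → n3 → n2 → n4: 2 + 4 + 1 = 7
n1 → n2 → n4: 9 + 1 = 10
n1 → n4: 9
Best route has total 7.

7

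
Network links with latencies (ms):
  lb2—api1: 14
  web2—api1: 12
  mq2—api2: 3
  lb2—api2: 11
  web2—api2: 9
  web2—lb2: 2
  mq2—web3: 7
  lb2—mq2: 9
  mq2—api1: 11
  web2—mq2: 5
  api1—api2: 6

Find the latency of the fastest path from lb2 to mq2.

7

Some routes from lb2 to mq2:
lb2→web2→mq2: 2 + 5 = 7
lb2→mq2: 9
lb2→web2→api2→mq2: 2 + 9 + 3 = 14
The minimum is 7 ms.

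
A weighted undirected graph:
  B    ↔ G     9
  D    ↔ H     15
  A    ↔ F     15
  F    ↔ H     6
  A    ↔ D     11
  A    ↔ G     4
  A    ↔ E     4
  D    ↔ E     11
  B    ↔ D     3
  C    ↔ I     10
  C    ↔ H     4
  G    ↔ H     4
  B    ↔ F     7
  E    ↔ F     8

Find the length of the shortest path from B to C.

Comparing a few candidate routes:
B-G-H-C: 9 + 4 + 4 = 17
B-D-H-C: 3 + 15 + 4 = 22
B-F-H-C: 7 + 6 + 4 = 17
B-D-A-G-H-C: 3 + 11 + 4 + 4 + 4 = 26
B-D-E-A-G-H-C: 3 + 11 + 4 + 4 + 4 + 4 = 30
Best route has total 17.

17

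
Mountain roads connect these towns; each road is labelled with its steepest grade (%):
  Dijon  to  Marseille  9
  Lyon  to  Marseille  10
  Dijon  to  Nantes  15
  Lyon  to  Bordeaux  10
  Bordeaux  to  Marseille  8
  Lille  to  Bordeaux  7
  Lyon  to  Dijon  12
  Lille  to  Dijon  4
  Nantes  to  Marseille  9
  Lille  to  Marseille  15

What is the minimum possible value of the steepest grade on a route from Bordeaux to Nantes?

9

Checking several routes:
Bordeaux - Lyon - Dijon - Marseille - Nantes: max(10, 12, 9, 9) = 12
Bordeaux - Lille - Dijon - Lyon - Marseille - Nantes: max(7, 4, 12, 10, 9) = 12
Bordeaux - Lille - Dijon - Marseille - Nantes: max(7, 4, 9, 9) = 9
Bordeaux - Lille - Dijon - Nantes: max(7, 4, 15) = 15
Bordeaux - Lyon - Marseille - Nantes: max(10, 10, 9) = 10
Bordeaux - Marseille - Nantes: max(8, 9) = 9
Best route has worst link 9%.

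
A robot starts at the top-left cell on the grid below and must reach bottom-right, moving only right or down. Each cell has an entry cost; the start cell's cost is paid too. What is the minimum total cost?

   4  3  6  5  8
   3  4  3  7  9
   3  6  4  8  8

Best path: [0,0]→[0,1]→[1,1]→[1,2]→[2,2]→[2,3]→[2,4]
Cost: 4 + 3 + 4 + 3 + 4 + 8 + 8 = 34
For comparison, the top-then-right route costs 43.

34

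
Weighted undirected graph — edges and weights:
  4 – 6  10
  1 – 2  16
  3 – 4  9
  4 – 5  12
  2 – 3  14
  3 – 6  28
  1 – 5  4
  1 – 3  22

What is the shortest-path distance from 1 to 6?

A few of the 1→6 routes:
1 → 3 → 6: 22 + 28 = 50
1 → 5 → 4 → 6: 4 + 12 + 10 = 26
1 → 2 → 3 → 4 → 6: 16 + 14 + 9 + 10 = 49
1 → 3 → 4 → 6: 22 + 9 + 10 = 41
Best route has total 26.

26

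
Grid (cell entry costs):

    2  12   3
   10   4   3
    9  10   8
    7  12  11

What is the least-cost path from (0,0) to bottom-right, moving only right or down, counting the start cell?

Take r0c0 r1c0 r1c1 r1c2 r2c2 r3c2 for a total of 2 + 10 + 4 + 3 + 8 + 11 = 38.
(Top row then right column would cost 39.)

38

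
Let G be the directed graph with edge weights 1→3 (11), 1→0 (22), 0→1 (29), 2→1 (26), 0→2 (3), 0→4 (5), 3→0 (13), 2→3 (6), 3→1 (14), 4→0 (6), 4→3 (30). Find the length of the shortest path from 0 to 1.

Paths from 0 to 1:
0 -> 2 -> 1: 3 + 26 = 29
0 -> 1: 29
0 -> 4 -> 3 -> 1: 5 + 30 + 14 = 49
0 -> 2 -> 3 -> 1: 3 + 6 + 14 = 23
The minimum is 23.

23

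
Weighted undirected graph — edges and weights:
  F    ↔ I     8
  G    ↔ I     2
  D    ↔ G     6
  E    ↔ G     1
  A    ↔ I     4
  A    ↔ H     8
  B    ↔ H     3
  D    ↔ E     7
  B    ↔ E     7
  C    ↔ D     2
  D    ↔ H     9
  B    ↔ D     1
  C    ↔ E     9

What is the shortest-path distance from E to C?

Some routes from E to C:
E - D - C: 7 + 2 = 9
E - B - D - C: 7 + 1 + 2 = 10
E - C: 9
E - G - I - A - H - B - D - C: 1 + 2 + 4 + 8 + 3 + 1 + 2 = 21
E - B - H - D - C: 7 + 3 + 9 + 2 = 21
E - G - D - C: 1 + 6 + 2 = 9
The minimum is 9.

9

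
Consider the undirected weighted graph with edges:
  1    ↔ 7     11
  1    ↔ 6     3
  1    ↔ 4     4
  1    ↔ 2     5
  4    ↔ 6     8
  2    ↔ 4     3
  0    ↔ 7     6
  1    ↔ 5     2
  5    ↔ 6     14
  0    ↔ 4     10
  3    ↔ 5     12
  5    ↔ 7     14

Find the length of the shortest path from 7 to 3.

25

Comparing a few candidate routes:
7-0-4-6-1-5-3: 6 + 10 + 8 + 3 + 2 + 12 = 41
7-0-4-1-5-3: 6 + 10 + 4 + 2 + 12 = 34
7-1-5-3: 11 + 2 + 12 = 25
7-0-4-2-1-5-3: 6 + 10 + 3 + 5 + 2 + 12 = 38
7-5-3: 14 + 12 = 26
7-1-6-5-3: 11 + 3 + 14 + 12 = 40
Shortest: 25.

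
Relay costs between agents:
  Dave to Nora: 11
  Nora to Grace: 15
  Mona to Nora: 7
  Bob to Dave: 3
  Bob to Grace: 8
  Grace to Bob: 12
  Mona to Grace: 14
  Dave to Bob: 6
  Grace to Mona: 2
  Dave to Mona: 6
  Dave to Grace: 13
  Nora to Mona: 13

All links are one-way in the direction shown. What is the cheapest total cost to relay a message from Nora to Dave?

Paths from Nora to Dave:
Nora - Mona - Grace - Bob - Dave: 13 + 14 + 12 + 3 = 42
Nora - Grace - Bob - Dave: 15 + 12 + 3 = 30
Best route has total 30.

30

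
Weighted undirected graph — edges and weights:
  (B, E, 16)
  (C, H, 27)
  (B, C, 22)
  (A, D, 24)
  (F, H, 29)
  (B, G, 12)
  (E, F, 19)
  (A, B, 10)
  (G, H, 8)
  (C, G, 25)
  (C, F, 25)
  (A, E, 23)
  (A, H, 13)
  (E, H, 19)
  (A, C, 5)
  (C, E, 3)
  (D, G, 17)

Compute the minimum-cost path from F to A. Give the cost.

Checking several routes:
F → E → B → A: 19 + 16 + 10 = 45
F → H → A: 29 + 13 = 42
F → C → A: 25 + 5 = 30
F → E → A: 19 + 23 = 42
F → E → C → A: 19 + 3 + 5 = 27
The minimum is 27.

27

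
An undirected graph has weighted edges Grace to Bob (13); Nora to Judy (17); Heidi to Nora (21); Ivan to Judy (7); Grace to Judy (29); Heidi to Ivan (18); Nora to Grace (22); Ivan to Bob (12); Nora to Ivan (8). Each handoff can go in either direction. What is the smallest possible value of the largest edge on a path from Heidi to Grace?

Some routes from Heidi to Grace:
Heidi - Ivan - Nora - Grace: max(18, 8, 22) = 22
Heidi - Nora - Grace: max(21, 22) = 22
Heidi - Nora - Judy - Ivan - Bob - Grace: max(21, 17, 7, 12, 13) = 21
Heidi - Ivan - Bob - Grace: max(18, 12, 13) = 18
Heidi - Nora - Ivan - Bob - Grace: max(21, 8, 12, 13) = 21
The minimum achievable maximum is 18.

18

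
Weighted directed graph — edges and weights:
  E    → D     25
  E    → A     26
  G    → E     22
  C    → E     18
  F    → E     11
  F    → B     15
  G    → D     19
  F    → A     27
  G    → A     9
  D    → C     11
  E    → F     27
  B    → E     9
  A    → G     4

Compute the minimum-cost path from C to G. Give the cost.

48

Candidate routes:
C-E-F-A-G: 18 + 27 + 27 + 4 = 76
C-E-A-G: 18 + 26 + 4 = 48
Shortest: 48.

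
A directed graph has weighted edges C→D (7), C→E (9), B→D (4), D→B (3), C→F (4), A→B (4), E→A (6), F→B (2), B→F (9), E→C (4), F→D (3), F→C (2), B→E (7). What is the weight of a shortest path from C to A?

Candidate routes:
C -> F -> D -> B -> E -> A: 4 + 3 + 3 + 7 + 6 = 23
C -> E -> A: 9 + 6 = 15
C -> F -> B -> E -> A: 4 + 2 + 7 + 6 = 19
C -> D -> B -> E -> A: 7 + 3 + 7 + 6 = 23
The minimum is 15.

15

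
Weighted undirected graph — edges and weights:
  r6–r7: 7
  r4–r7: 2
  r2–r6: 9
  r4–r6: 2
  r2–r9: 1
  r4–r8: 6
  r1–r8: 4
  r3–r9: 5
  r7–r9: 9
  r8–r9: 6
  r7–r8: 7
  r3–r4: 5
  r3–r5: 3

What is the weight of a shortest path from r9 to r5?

8

Comparing a few candidate routes:
r9 -> r2 -> r6 -> r4 -> r3 -> r5: 1 + 9 + 2 + 5 + 3 = 20
r9 -> r8 -> r7 -> r4 -> r3 -> r5: 6 + 7 + 2 + 5 + 3 = 23
r9 -> r7 -> r4 -> r3 -> r5: 9 + 2 + 5 + 3 = 19
r9 -> r8 -> r4 -> r3 -> r5: 6 + 6 + 5 + 3 = 20
r9 -> r3 -> r5: 5 + 3 = 8
Best route has total 8.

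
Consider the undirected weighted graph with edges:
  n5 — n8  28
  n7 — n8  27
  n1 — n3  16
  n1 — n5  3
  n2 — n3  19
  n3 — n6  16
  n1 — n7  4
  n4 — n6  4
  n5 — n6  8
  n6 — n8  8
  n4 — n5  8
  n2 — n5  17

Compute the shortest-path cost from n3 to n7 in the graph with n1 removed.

51

Some routes from n3 to n7 avoiding n1:
n3-n2-n5-n4-n6-n8-n7: 19 + 17 + 8 + 4 + 8 + 27 = 83
n3-n6-n8-n7: 16 + 8 + 27 = 51
n3-n2-n5-n6-n8-n7: 19 + 17 + 8 + 8 + 27 = 79
n3-n6-n5-n8-n7: 16 + 8 + 28 + 27 = 79
Shortest: 51.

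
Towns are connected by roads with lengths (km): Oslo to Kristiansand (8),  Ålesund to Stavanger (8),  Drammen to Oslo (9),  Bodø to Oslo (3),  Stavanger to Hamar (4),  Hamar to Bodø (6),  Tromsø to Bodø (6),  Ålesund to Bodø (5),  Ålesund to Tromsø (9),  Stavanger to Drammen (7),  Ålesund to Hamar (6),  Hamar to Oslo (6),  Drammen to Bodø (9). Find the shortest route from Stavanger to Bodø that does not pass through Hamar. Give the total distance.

13

Comparing a few candidate routes:
Stavanger -> Drammen -> Bodø: 7 + 9 = 16
Stavanger -> Ålesund -> Bodø: 8 + 5 = 13
Stavanger -> Drammen -> Oslo -> Bodø: 7 + 9 + 3 = 19
Best route has total 13 km.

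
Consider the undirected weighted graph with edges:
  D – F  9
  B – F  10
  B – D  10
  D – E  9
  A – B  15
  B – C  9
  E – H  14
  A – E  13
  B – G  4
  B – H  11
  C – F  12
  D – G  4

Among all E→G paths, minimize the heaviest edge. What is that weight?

Some routes from E to G:
E - D - F - C - B - G: max(9, 9, 12, 9, 4) = 12
E - D - B - G: max(9, 10, 4) = 10
E - H - B - F - D - G: max(14, 11, 10, 9, 4) = 14
E - D - F - B - G: max(9, 9, 10, 4) = 10
E - D - G: max(9, 4) = 9
Best route has worst link 9.

9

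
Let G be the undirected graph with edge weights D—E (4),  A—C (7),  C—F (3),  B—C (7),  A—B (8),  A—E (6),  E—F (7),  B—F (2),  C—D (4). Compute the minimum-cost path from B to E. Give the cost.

9

A few of the B→E routes:
B - F - C - D - E: 2 + 3 + 4 + 4 = 13
B - C - D - E: 7 + 4 + 4 = 15
B - F - E: 2 + 7 = 9
B - A - E: 8 + 6 = 14
Shortest: 9.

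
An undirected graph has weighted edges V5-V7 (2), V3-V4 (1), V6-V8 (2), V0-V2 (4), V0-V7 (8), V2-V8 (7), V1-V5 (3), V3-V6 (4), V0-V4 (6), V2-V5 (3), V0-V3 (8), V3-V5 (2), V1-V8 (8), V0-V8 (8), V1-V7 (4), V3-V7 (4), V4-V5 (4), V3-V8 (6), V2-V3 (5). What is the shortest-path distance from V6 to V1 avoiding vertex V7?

A few of the V6→V1 routes:
V6 - V3 - V2 - V5 - V1: 4 + 5 + 3 + 3 = 15
V6 - V8 - V3 - V5 - V1: 2 + 6 + 2 + 3 = 13
V6 - V8 - V2 - V5 - V1: 2 + 7 + 3 + 3 = 15
V6 - V3 - V5 - V1: 4 + 2 + 3 = 9
V6 - V3 - V4 - V5 - V1: 4 + 1 + 4 + 3 = 12
V6 - V8 - V1: 2 + 8 = 10
Best route has total 9.

9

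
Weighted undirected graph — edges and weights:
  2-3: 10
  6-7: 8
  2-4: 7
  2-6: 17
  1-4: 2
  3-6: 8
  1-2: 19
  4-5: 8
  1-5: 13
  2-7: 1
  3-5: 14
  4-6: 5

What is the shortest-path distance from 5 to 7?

16

A few of the 5→7 routes:
5 -> 1 -> 4 -> 2 -> 7: 13 + 2 + 7 + 1 = 23
5 -> 1 -> 4 -> 6 -> 7: 13 + 2 + 5 + 8 = 28
5 -> 3 -> 2 -> 7: 14 + 10 + 1 = 25
5 -> 4 -> 2 -> 7: 8 + 7 + 1 = 16
5 -> 4 -> 6 -> 7: 8 + 5 + 8 = 21
Shortest: 16.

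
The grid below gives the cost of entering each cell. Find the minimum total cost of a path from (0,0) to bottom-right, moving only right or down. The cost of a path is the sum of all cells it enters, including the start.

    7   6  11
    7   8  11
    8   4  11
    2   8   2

Take [0,0]→[1,0]→[2,0]→[3,0]→[3,1]→[3,2] for a total of 7 + 7 + 8 + 2 + 8 + 2 = 34.
For comparison, the top-then-right route costs 48.

34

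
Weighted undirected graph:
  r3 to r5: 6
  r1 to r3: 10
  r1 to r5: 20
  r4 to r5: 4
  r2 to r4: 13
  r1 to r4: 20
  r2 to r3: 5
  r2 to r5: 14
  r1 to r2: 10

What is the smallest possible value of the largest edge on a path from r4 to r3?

A few of the r4→r3 routes:
r4 - r2 - r5 - r3: max(13, 14, 6) = 14
r4 - r2 - r3: max(13, 5) = 13
r4 - r2 - r1 - r3: max(13, 10, 10) = 13
r4 - r5 - r3: max(4, 6) = 6
Best route has worst link 6.

6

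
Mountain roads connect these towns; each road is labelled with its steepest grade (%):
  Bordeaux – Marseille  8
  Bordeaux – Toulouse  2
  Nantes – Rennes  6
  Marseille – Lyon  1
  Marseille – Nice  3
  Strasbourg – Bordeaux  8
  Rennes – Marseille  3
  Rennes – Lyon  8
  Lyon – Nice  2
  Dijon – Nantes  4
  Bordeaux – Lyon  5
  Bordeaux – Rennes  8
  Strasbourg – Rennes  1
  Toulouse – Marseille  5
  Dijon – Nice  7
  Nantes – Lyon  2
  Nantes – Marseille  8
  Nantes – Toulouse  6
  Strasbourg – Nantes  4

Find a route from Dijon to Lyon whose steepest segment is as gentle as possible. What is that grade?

4

Checking several routes:
Dijon → Nantes → Lyon: max(4, 2) = 4
Dijon → Nantes → Strasbourg → Rennes → Marseille → Toulouse → Bordeaux → Lyon: max(4, 4, 1, 3, 5, 2, 5) = 5
Dijon → Nantes → Strasbourg → Rennes → Marseille → Nice → Lyon: max(4, 4, 1, 3, 3, 2) = 4
Dijon → Nantes → Strasbourg → Rennes → Marseille → Lyon: max(4, 4, 1, 3, 1) = 4
Best route has worst link 4%.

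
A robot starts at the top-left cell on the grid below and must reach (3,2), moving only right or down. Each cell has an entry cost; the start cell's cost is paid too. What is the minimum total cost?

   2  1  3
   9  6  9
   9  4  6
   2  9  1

One optimal route is r0c0→r0c1→r1c1→r2c1→r2c2→r3c2.
Its cost is 2 + 1 + 6 + 4 + 6 + 1 = 20.

20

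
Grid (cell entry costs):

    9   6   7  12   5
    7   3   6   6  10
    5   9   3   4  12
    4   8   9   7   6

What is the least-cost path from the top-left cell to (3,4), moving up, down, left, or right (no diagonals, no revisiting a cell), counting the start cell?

Cheapest: (0,0) → (0,1) → (1,1) → (1,2) → (2,2) → (2,3) → (3,3) → (3,4)
  9 + 6 + 3 + 6 + 3 + 4 + 7 + 6 = 44

44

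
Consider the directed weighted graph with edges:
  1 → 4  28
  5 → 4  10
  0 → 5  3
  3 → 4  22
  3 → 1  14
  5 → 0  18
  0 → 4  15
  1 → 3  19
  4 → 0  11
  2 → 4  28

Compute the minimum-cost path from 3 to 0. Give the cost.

Paths from 3 to 0:
3 -> 1 -> 4 -> 0: 14 + 28 + 11 = 53
3 -> 4 -> 0: 22 + 11 = 33
Best route has total 33.

33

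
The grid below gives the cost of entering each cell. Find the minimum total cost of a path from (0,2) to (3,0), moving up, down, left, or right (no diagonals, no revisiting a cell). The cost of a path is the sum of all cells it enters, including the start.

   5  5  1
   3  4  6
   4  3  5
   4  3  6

20

Best path: (0,2) -> (0,1) -> (1,1) -> (2,1) -> (3,1) -> (3,0)
Cost: 1 + 5 + 4 + 3 + 3 + 4 = 20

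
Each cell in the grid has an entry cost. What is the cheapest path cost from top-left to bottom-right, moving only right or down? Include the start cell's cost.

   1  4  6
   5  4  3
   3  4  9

Best path: [0,0] -> [0,1] -> [1,1] -> [1,2] -> [2,2]
Cost: 1 + 4 + 4 + 3 + 9 = 21
For comparison, the top-then-right route costs 23.

21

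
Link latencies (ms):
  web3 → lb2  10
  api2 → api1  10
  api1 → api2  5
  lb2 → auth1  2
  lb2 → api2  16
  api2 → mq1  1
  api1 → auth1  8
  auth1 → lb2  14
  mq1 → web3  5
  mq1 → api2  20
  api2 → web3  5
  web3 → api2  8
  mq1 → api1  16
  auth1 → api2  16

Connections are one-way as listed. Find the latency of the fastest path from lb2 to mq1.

Paths from lb2 to mq1:
lb2 → auth1 → api2 → mq1: 2 + 16 + 1 = 19
lb2 → api2 → mq1: 16 + 1 = 17
Shortest: 17 ms.

17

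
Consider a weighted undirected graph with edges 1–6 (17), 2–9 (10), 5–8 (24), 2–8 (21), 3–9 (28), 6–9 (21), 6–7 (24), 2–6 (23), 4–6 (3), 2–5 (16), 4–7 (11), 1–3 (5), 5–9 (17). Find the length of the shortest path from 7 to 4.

11

Routes from 7 to 4:
7 -> 6 -> 4: 24 + 3 = 27
7 -> 4: 11
Shortest: 11.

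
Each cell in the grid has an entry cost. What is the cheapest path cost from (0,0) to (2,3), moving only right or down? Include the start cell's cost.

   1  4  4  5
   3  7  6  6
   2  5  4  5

20

Cheapest: [0,0] -> [1,0] -> [2,0] -> [2,1] -> [2,2] -> [2,3]
  1 + 3 + 2 + 5 + 4 + 5 = 20
(Top row then right column would cost 25.)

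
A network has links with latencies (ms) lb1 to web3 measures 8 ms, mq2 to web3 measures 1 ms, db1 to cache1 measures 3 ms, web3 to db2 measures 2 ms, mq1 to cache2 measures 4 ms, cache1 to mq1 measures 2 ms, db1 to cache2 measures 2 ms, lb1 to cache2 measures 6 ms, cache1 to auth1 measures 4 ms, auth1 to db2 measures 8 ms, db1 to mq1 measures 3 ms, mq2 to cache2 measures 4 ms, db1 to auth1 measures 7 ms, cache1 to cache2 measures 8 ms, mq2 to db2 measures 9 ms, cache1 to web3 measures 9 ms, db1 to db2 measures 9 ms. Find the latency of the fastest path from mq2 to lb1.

A few of the mq2→lb1 routes:
mq2→db2→web3→lb1: 9 + 2 + 8 = 19
mq2→cache2→lb1: 4 + 6 = 10
mq2→web3→lb1: 1 + 8 = 9
Best route has total 9 ms.

9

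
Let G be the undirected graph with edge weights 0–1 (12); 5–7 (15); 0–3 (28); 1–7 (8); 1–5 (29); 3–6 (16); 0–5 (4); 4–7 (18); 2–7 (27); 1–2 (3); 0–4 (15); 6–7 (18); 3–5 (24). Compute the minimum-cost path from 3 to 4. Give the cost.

A few of the 3→4 routes:
3 - 6 - 7 - 4: 16 + 18 + 18 = 52
3 - 0 - 4: 28 + 15 = 43
3 - 0 - 5 - 7 - 4: 28 + 4 + 15 + 18 = 65
3 - 5 - 0 - 4: 24 + 4 + 15 = 43
3 - 5 - 0 - 1 - 7 - 4: 24 + 4 + 12 + 8 + 18 = 66
3 - 5 - 7 - 4: 24 + 15 + 18 = 57
The minimum is 43.

43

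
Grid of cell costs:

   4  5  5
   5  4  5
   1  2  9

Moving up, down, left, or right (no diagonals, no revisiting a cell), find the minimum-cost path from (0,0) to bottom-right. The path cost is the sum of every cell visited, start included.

21

Best path: r0c0 -> r1c0 -> r2c0 -> r2c1 -> r2c2
Cost: 4 + 5 + 1 + 2 + 9 = 21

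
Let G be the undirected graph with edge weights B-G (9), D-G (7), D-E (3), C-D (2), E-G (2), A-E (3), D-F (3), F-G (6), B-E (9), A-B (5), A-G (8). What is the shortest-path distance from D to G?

5

A few of the D→G routes:
D - E - B - G: 3 + 9 + 9 = 21
D - E - A - B - G: 3 + 3 + 5 + 9 = 20
D - G: 7
D - E - A - G: 3 + 3 + 8 = 14
D - E - G: 3 + 2 = 5
D - F - G: 3 + 6 = 9
The minimum is 5.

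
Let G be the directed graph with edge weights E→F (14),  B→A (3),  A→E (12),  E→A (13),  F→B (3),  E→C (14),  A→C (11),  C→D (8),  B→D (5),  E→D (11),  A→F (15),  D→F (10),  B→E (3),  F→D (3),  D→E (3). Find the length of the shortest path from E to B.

17

Candidate routes:
E → C → D → F → B: 14 + 8 + 10 + 3 = 35
E → D → F → B: 11 + 10 + 3 = 24
E → A → C → D → F → B: 13 + 11 + 8 + 10 + 3 = 45
E → A → F → B: 13 + 15 + 3 = 31
E → F → B: 14 + 3 = 17
Best route has total 17.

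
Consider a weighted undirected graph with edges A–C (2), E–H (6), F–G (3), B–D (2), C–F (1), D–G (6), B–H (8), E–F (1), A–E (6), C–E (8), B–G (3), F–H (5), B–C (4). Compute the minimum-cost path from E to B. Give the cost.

A few of the E→B routes:
E -> F -> G -> B: 1 + 3 + 3 = 7
E -> F -> G -> D -> B: 1 + 3 + 6 + 2 = 12
E -> C -> B: 8 + 4 = 12
E -> F -> C -> B: 1 + 1 + 4 = 6
E -> A -> C -> B: 6 + 2 + 4 = 12
The minimum is 6.

6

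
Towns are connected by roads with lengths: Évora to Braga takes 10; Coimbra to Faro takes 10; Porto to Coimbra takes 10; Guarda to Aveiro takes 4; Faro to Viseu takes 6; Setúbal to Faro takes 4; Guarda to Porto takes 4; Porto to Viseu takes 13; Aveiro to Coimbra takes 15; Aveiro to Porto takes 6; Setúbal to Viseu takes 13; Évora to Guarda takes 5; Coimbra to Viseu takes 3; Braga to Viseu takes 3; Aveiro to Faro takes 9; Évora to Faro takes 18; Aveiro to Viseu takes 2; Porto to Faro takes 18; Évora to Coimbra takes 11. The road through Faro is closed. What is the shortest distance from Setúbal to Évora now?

24

Comparing a few candidate routes:
Setúbal → Viseu → Aveiro → Guarda → Évora: 13 + 2 + 4 + 5 = 24
Setúbal → Viseu → Aveiro → Porto → Guarda → Évora: 13 + 2 + 6 + 4 + 5 = 30
Setúbal → Viseu → Coimbra → Évora: 13 + 3 + 11 = 27
Setúbal → Viseu → Braga → Évora: 13 + 3 + 10 = 26
Best route has total 24.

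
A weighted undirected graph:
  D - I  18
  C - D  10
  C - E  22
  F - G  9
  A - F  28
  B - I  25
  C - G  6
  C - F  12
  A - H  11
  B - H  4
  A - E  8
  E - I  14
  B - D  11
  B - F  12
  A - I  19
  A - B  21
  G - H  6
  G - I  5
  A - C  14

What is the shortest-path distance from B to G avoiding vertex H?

Some routes from B to G avoiding H:
B -> F -> C -> G: 12 + 12 + 6 = 30
B -> F -> G: 12 + 9 = 21
B -> D -> C -> G: 11 + 10 + 6 = 27
B -> I -> G: 25 + 5 = 30
Shortest: 21.

21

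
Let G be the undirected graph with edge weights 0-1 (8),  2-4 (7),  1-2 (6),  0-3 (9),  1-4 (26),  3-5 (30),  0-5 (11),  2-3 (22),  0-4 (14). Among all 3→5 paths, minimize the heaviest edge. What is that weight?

11

Routes from 3 to 5:
3 -> 2 -> 1 -> 4 -> 0 -> 5: max(22, 6, 26, 14, 11) = 26
3 -> 2 -> 1 -> 0 -> 5: max(22, 6, 8, 11) = 22
3 -> 2 -> 4 -> 0 -> 5: max(22, 7, 14, 11) = 22
3 -> 2 -> 4 -> 1 -> 0 -> 5: max(22, 7, 26, 8, 11) = 26
3 -> 5: max(30) = 30
3 -> 0 -> 5: max(9, 11) = 11
Best route has worst link 11.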